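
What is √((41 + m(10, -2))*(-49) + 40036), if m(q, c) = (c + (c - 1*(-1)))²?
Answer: √37586 ≈ 193.87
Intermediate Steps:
m(q, c) = (1 + 2*c)² (m(q, c) = (c + (c + 1))² = (c + (1 + c))² = (1 + 2*c)²)
√((41 + m(10, -2))*(-49) + 40036) = √((41 + (1 + 2*(-2))²)*(-49) + 40036) = √((41 + (1 - 4)²)*(-49) + 40036) = √((41 + (-3)²)*(-49) + 40036) = √((41 + 9)*(-49) + 40036) = √(50*(-49) + 40036) = √(-2450 + 40036) = √37586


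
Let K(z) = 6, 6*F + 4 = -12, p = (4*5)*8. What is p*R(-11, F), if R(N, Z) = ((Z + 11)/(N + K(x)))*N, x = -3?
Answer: 8800/3 ≈ 2933.3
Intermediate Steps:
p = 160 (p = 20*8 = 160)
F = -8/3 (F = -2/3 + (1/6)*(-12) = -2/3 - 2 = -8/3 ≈ -2.6667)
R(N, Z) = N*(11 + Z)/(6 + N) (R(N, Z) = ((Z + 11)/(N + 6))*N = ((11 + Z)/(6 + N))*N = N*(11 + Z)/(6 + N))
p*R(-11, F) = 160*(-11*(11 - 8/3)/(6 - 11)) = 160*(-11*25/3/(-5)) = 160*(-11*(-1/5)*25/3) = 160*(55/3) = 8800/3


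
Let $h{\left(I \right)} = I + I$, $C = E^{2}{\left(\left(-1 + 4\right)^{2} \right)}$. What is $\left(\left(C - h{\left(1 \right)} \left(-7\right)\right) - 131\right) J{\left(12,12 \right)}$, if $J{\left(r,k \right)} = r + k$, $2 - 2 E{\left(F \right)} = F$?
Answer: $-2514$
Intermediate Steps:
$E{\left(F \right)} = 1 - \frac{F}{2}$
$C = \frac{49}{4}$ ($C = \left(1 - \frac{\left(-1 + 4\right)^{2}}{2}\right)^{2} = \left(1 - \frac{3^{2}}{2}\right)^{2} = \left(1 - \frac{9}{2}\right)^{2} = \left(- \frac{7}{2}\right)^{2} = \frac{49}{4} \approx 12.25$)
$h{\left(I \right)} = 2 I$
$J{\left(r,k \right)} = k + r$
$\left(\left(C - h{\left(1 \right)} \left(-7\right)\right) - 131\right) J{\left(12,12 \right)} = \left(\left(\frac{49}{4} - 2 \cdot 1 \left(-7\right)\right) - 131\right) \left(12 + 12\right) = \left(\left(\frac{49}{4} - 2 \left(-7\right)\right) - 131\right) 24 = \left(\left(\frac{49}{4} - -14\right) - 131\right) 24 = \left(\left(\frac{49}{4} + 14\right) - 131\right) 24 = \left(\frac{105}{4} - 131\right) 24 = \left(- \frac{419}{4}\right) 24 = -2514$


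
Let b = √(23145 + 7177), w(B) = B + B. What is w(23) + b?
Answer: 46 + √30322 ≈ 220.13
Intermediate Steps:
w(B) = 2*B
b = √30322 ≈ 174.13
w(23) + b = 2*23 + √30322 = 46 + √30322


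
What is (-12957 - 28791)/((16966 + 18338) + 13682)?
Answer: -2982/3499 ≈ -0.85224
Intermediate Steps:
(-12957 - 28791)/((16966 + 18338) + 13682) = -41748/(35304 + 13682) = -41748/48986 = -41748*1/48986 = -2982/3499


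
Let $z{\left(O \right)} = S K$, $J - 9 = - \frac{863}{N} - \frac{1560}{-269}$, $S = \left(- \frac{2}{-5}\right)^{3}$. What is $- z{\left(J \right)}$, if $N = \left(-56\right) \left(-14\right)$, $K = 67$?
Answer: $- \frac{536}{125} \approx -4.288$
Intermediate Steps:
$N = 784$
$S = \frac{8}{125}$ ($S = \left(\left(-2\right) \left(- \frac{1}{5}\right)\right)^{3} = \left(\frac{2}{5}\right)^{3} = \frac{8}{125} \approx 0.064$)
$J = \frac{2888957}{210896}$ ($J = 9 - \left(- \frac{1560}{269} + \frac{863}{784}\right) = 9 - - \frac{990893}{210896} = 9 + \left(- \frac{863}{784} + \frac{1560}{269}\right) = 9 + \frac{990893}{210896} = \frac{2888957}{210896} \approx 13.698$)
$z{\left(O \right)} = \frac{536}{125}$ ($z{\left(O \right)} = \frac{8}{125} \cdot 67 = \frac{536}{125}$)
$- z{\left(J \right)} = \left(-1\right) \frac{536}{125} = - \frac{536}{125}$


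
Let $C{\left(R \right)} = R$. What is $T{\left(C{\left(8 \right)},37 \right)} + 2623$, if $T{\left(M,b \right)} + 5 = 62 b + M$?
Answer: $4920$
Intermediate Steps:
$T{\left(M,b \right)} = -5 + M + 62 b$ ($T{\left(M,b \right)} = -5 + \left(62 b + M\right) = -5 + \left(M + 62 b\right) = -5 + M + 62 b$)
$T{\left(C{\left(8 \right)},37 \right)} + 2623 = \left(-5 + 8 + 62 \cdot 37\right) + 2623 = \left(-5 + 8 + 2294\right) + 2623 = 2297 + 2623 = 4920$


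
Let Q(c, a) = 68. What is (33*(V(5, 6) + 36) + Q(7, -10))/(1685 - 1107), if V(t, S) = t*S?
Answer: 1123/289 ≈ 3.8858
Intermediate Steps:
V(t, S) = S*t
(33*(V(5, 6) + 36) + Q(7, -10))/(1685 - 1107) = (33*(6*5 + 36) + 68)/(1685 - 1107) = (33*(30 + 36) + 68)/578 = (33*66 + 68)*(1/578) = (2178 + 68)*(1/578) = 2246*(1/578) = 1123/289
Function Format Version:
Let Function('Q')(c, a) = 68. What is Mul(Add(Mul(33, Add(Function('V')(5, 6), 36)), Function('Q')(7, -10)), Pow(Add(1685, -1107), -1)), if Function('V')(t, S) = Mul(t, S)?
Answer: Rational(1123, 289) ≈ 3.8858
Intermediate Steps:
Function('V')(t, S) = Mul(S, t)
Mul(Add(Mul(33, Add(Function('V')(5, 6), 36)), Function('Q')(7, -10)), Pow(Add(1685, -1107), -1)) = Mul(Add(Mul(33, Add(Mul(6, 5), 36)), 68), Pow(Add(1685, -1107), -1)) = Mul(Add(Mul(33, Add(30, 36)), 68), Pow(578, -1)) = Mul(Add(Mul(33, 66), 68), Rational(1, 578)) = Mul(Add(2178, 68), Rational(1, 578)) = Mul(2246, Rational(1, 578)) = Rational(1123, 289)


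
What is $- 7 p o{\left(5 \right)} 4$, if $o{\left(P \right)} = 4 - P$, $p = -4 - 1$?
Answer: $-140$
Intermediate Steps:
$p = -5$
$- 7 p o{\left(5 \right)} 4 = - 7 - 5 \left(4 - 5\right) 4 = - 7 \left(-5\right) \left(-1\right) 4 = - 7 \cdot 5 \cdot 4 = \left(-7\right) 20 = -140$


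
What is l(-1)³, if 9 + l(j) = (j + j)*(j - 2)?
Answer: -27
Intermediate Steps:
l(j) = -9 + 2*j*(-2 + j) (l(j) = -9 + (j + j)*(j - 2) = -9 + (2*j)*(-2 + j) = -9 + 2*j*(-2 + j))
l(-1)³ = (-9 - 4*(-1) + 2*(-1)²)³ = (-9 + 4 + 2*1)³ = (-9 + 4 + 2)³ = (-3)³ = -27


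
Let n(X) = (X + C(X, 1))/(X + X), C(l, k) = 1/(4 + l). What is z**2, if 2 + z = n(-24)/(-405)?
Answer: 605410042561/151165440000 ≈ 4.0050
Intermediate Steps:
n(X) = (X + 1/(4 + X))/(2*X) (n(X) = (X + 1/(4 + X))/(X + X) = (X + 1/(4 + X))/((2*X)) = (X + 1/(4 + X))*(1/(2*X)) = (X + 1/(4 + X))/(2*X))
z = -778081/388800 (z = -2 + ((1/2)*(1 - 24*(4 - 24))/(-24*(4 - 24)))/(-405) = -2 + ((1/2)*(-1/24)*(1 - 24*(-20))/(-20))*(-1/405) = -2 + ((1/2)*(-1/24)*(-1/20)*(1 + 480))*(-1/405) = -2 + ((1/2)*(-1/24)*(-1/20)*481)*(-1/405) = -2 + (481/960)*(-1/405) = -2 - 481/388800 = -778081/388800 ≈ -2.0012)
z**2 = (-778081/388800)**2 = 605410042561/151165440000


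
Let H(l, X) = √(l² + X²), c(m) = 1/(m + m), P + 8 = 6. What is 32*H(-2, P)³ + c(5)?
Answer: ⅒ + 512*√2 ≈ 724.18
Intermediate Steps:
P = -2 (P = -8 + 6 = -2)
c(m) = 1/(2*m)
H(l, X) = √(X² + l²)
32*H(-2, P)³ + c(5) = 32*(√((-2)² + (-2)²))³ + (½)/5 = 32*(√(4 + 4))³ + (½)*(⅕) = 32*(√8)³ + ⅒ = 32*(2*√2)³ + ⅒ = 32*(16*√2) + ⅒ = 512*√2 + ⅒ = ⅒ + 512*√2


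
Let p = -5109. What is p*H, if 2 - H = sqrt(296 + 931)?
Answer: -10218 + 5109*sqrt(1227) ≈ 1.6874e+5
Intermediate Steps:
H = 2 - sqrt(1227) (H = 2 - sqrt(296 + 931) = 2 - sqrt(1227) ≈ -33.029)
p*H = -5109*(2 - sqrt(1227)) = -10218 + 5109*sqrt(1227)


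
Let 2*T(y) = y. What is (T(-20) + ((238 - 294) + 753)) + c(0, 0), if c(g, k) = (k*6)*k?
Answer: 687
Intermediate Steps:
c(g, k) = 6*k² (c(g, k) = (6*k)*k = 6*k²)
T(y) = y/2
(T(-20) + ((238 - 294) + 753)) + c(0, 0) = ((½)*(-20) + ((238 - 294) + 753)) + 6*0² = (-10 + (-56 + 753)) + 6*0 = (-10 + 697) + 0 = 687 + 0 = 687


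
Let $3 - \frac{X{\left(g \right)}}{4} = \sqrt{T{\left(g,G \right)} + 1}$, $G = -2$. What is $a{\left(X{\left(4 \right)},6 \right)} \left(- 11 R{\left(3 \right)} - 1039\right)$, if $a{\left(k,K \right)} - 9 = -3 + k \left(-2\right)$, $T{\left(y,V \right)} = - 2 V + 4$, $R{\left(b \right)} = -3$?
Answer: $-6036$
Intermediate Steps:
$T{\left(y,V \right)} = 4 - 2 V$
$X{\left(g \right)} = 0$ ($X{\left(g \right)} = 12 - 4 \sqrt{\left(4 - -4\right) + 1} = 12 - 4 \sqrt{\left(4 + 4\right) + 1} = 12 - 4 \sqrt{8 + 1} = 12 - 4 \sqrt{9} = 12 - 12 = 0$)
$a{\left(k,K \right)} = 6 - 2 k$ ($a{\left(k,K \right)} = 9 + \left(-3 + k \left(-2\right)\right) = 9 - \left(3 + 2 k\right) = 6 - 2 k$)
$a{\left(X{\left(4 \right)},6 \right)} \left(- 11 R{\left(3 \right)} - 1039\right) = \left(6 - 0\right) \left(\left(-11\right) \left(-3\right) - 1039\right) = \left(6 + 0\right) \left(33 - 1039\right) = 6 \left(-1006\right) = -6036$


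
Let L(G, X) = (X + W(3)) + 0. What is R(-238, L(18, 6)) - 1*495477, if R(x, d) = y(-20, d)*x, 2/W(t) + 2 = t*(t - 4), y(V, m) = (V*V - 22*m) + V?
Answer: -2782977/5 ≈ -5.5660e+5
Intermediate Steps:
y(V, m) = V + V² - 22*m (y(V, m) = (V² - 22*m) + V = V + V² - 22*m)
W(t) = 2/(-2 + t*(-4 + t)) (W(t) = 2/(-2 + t*(t - 4)) = 2/(-2 + t*(-4 + t)))
L(G, X) = -⅖ + X (L(G, X) = (X + 2/(-2 + 3² - 4*3)) + 0 = (X + 2/(-2 + 9 - 12)) + 0 = (X + 2/(-5)) + 0 = (X + 2*(-⅕)) + 0 = (X - ⅖) + 0 = (-⅖ + X) + 0 = -⅖ + X)
R(x, d) = x*(380 - 22*d) (R(x, d) = (-20 + (-20)² - 22*d)*x = (-20 + 400 - 22*d)*x = (380 - 22*d)*x = x*(380 - 22*d))
R(-238, L(18, 6)) - 1*495477 = 2*(-238)*(190 - 11*(-⅖ + 6)) - 1*495477 = 2*(-238)*(190 - 11*28/5) - 495477 = 2*(-238)*(190 - 308/5) - 495477 = 2*(-238)*(642/5) - 495477 = -305592/5 - 495477 = -2782977/5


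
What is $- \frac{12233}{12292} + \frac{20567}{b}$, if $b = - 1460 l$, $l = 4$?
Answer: $- \frac{81062571}{17946320} \approx -4.5169$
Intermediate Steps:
$b = -5840$ ($b = \left(-1460\right) 4 = -5840$)
$- \frac{12233}{12292} + \frac{20567}{b} = - \frac{12233}{12292} + \frac{20567}{-5840} = \left(-12233\right) \frac{1}{12292} + 20567 \left(- \frac{1}{5840}\right) = - \frac{12233}{12292} - \frac{20567}{5840} = - \frac{81062571}{17946320}$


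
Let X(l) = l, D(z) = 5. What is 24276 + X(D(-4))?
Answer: 24281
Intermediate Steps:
24276 + X(D(-4)) = 24276 + 5 = 24281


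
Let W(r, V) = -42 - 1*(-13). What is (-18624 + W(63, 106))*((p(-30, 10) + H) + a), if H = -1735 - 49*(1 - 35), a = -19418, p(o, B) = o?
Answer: 364050601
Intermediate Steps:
W(r, V) = -29 (W(r, V) = -42 + 13 = -29)
H = -69 (H = -1735 - 49*(-34) = -1735 - 1*(-1666) = -1735 + 1666 = -69)
(-18624 + W(63, 106))*((p(-30, 10) + H) + a) = (-18624 - 29)*((-30 - 69) - 19418) = -18653*(-99 - 19418) = -18653*(-19517) = 364050601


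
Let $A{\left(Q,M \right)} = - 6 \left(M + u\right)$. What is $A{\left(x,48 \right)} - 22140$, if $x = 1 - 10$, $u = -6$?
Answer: $-22392$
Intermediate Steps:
$x = -9$ ($x = 1 - 10 = -9$)
$A{\left(Q,M \right)} = 36 - 6 M$ ($A{\left(Q,M \right)} = - 6 \left(M - 6\right) = - 6 \left(-6 + M\right) = 36 - 6 M$)
$A{\left(x,48 \right)} - 22140 = \left(36 - 288\right) - 22140 = -252 - 22140 = -22392$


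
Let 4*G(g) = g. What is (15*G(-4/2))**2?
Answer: 225/4 ≈ 56.250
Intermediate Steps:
G(g) = g/4
(15*G(-4/2))**2 = (15*((-4/2)/4))**2 = (15*((-4*1/2)/4))**2 = (15*((1/4)*(-2)))**2 = (15*(-1/2))**2 = (-15/2)**2 = 225/4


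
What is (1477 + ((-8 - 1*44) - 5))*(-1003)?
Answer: -1424260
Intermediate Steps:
(1477 + ((-8 - 1*44) - 5))*(-1003) = (1477 + ((-8 - 44) - 5))*(-1003) = (1477 + (-52 - 5))*(-1003) = (1477 - 57)*(-1003) = 1420*(-1003) = -1424260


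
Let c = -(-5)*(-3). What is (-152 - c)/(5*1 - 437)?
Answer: 137/432 ≈ 0.31713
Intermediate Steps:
c = -15 (c = -5*3 = -15)
(-152 - c)/(5*1 - 437) = (-152 - 1*(-15))/(5*1 - 437) = (-152 + 15)/(5 - 437) = -137/(-432) = -137*(-1/432) = 137/432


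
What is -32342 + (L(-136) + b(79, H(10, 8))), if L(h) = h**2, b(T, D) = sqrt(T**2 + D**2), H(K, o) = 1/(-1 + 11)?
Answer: -13846 + sqrt(624101)/10 ≈ -13767.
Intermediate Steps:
H(K, o) = 1/10
b(T, D) = sqrt(D**2 + T**2)
-32342 + (L(-136) + b(79, H(10, 8))) = -32342 + ((-136)**2 + sqrt((1/10)**2 + 79**2)) = -32342 + (18496 + sqrt(1/100 + 6241)) = -32342 + (18496 + sqrt(624101/100)) = -32342 + (18496 + sqrt(624101)/10) = -13846 + sqrt(624101)/10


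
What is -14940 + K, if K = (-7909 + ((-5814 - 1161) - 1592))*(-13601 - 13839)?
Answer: 452086500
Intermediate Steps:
K = 452101440 (K = (-7909 + (-6975 - 1592))*(-27440) = (-7909 - 8567)*(-27440) = -16476*(-27440) = 452101440)
-14940 + K = -14940 + 452101440 = 452086500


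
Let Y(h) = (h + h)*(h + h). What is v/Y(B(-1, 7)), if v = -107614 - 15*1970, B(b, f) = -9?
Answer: -34291/81 ≈ -423.35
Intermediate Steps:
Y(h) = 4*h² (Y(h) = (2*h)*(2*h) = 4*h²)
v = -137164 (v = -107614 - 29550 = -137164)
v/Y(B(-1, 7)) = -137164/(4*(-9)²) = -137164/(4*81) = -137164/324 = -137164*1/324 = -34291/81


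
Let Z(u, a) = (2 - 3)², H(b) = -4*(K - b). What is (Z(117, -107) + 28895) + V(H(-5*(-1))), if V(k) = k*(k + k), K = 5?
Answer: 28896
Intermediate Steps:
H(b) = -20 + 4*b (H(b) = -4*(5 - b) = -20 + 4*b)
V(k) = 2*k² (V(k) = k*(2*k) = 2*k²)
Z(u, a) = 1 (Z(u, a) = (-1)² = 1)
(Z(117, -107) + 28895) + V(H(-5*(-1))) = (1 + 28895) + 2*(-20 + 4*(-5*(-1)))² = 28896 + 2*(-20 + 4*5)² = 28896 + 2*(-20 + 20)² = 28896 + 2*0² = 28896 + 2*0 = 28896 + 0 = 28896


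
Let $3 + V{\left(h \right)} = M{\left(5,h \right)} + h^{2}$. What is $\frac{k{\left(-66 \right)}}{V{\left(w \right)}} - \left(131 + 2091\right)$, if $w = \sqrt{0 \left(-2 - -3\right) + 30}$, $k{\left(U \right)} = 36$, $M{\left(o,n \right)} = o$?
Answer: $- \frac{17767}{8} \approx -2220.9$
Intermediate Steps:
$w = \sqrt{30}$ ($w = \sqrt{0 \left(-2 + 3\right) + 30} = \sqrt{0 \cdot 1 + 30} = \sqrt{0 + 30} = \sqrt{30} \approx 5.4772$)
$V{\left(h \right)} = 2 + h^{2}$ ($V{\left(h \right)} = -3 + \left(5 + h^{2}\right) = 2 + h^{2}$)
$\frac{k{\left(-66 \right)}}{V{\left(w \right)}} - \left(131 + 2091\right) = \frac{36}{2 + \left(\sqrt{30}\right)^{2}} - \left(131 + 2091\right) = \frac{36}{2 + 30} - 2222 = \frac{36}{32} - 2222 = 36 \cdot \frac{1}{32} - 2222 = \frac{9}{8} - 2222 = - \frac{17767}{8}$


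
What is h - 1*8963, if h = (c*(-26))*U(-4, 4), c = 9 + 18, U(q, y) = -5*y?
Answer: 5077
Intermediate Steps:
c = 27
h = 14040 (h = (27*(-26))*(-5*4) = -702*(-20) = 14040)
h - 1*8963 = 14040 - 1*8963 = 14040 - 8963 = 5077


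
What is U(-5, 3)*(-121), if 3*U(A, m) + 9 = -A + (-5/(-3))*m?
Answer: -121/3 ≈ -40.333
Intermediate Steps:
U(A, m) = -3 - A/3 + 5*m/9 (U(A, m) = -3 + (-A + (-5/(-3))*m)/3 = -3 + (-A + (-5*(-⅓))*m)/3 = -3 + (-A + 5*m/3)/3 = -3 + (-A/3 + 5*m/9) = -3 - A/3 + 5*m/9)
U(-5, 3)*(-121) = (-3 - ⅓*(-5) + (5/9)*3)*(-121) = (-3 + 5/3 + 5/3)*(-121) = (⅓)*(-121) = -121/3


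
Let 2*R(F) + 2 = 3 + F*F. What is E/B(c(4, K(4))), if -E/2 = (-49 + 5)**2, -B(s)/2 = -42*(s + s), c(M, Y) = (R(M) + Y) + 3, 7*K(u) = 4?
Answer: -968/507 ≈ -1.9093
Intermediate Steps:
K(u) = 4/7 (K(u) = (1/7)*4 = 4/7)
R(F) = 1/2 + F**2/2 (R(F) = -1 + (3 + F*F)/2 = -1 + (3 + F**2)/2 = -1 + (3/2 + F**2/2) = 1/2 + F**2/2)
c(M, Y) = 7/2 + Y + M**2/2 (c(M, Y) = ((1/2 + M**2/2) + Y) + 3 = (1/2 + Y + M**2/2) + 3 = 7/2 + Y + M**2/2)
B(s) = 168*s (B(s) = -(-84)*(s + s) = -(-84)*2*s = -(-168)*s = 168*s)
E = -3872 (E = -2*(-49 + 5)**2 = -2*(-44)**2 = -2*1936 = -3872)
E/B(c(4, K(4))) = -3872*1/(168*(7/2 + 4/7 + (1/2)*4**2)) = -3872*1/(168*(7/2 + 4/7 + (1/2)*16)) = -3872*1/(168*(7/2 + 4/7 + 8)) = -3872/(168*(169/14)) = -3872/2028 = -3872*1/2028 = -968/507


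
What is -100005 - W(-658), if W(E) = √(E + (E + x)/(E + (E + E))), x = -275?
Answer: -100005 - I*√284685674/658 ≈ -1.0001e+5 - 25.642*I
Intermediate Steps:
W(E) = √(E + (-275 + E)/(3*E)) (W(E) = √(E + (E - 275)/(E + (E + E))) = √(E + (-275 + E)/(E + 2*E)) = √(E + (-275 + E)/((3*E))) = √(E + (-275 + E)*(1/(3*E))) = √(E + (-275 + E)/(3*E)))
-100005 - W(-658) = -100005 - √(3 - 825/(-658) + 9*(-658))/3 = -100005 - √(3 - 825*(-1/658) - 5922)/3 = -100005 - √(3 + 825/658 - 5922)/3 = -100005 - √(-3893877/658)/3 = -100005 - 3*I*√284685674/658/3 = -100005 - I*√284685674/658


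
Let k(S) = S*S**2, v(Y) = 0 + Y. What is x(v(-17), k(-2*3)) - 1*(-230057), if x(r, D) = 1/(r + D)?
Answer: 53603280/233 ≈ 2.3006e+5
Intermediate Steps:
v(Y) = Y
k(S) = S**3
x(r, D) = 1/(D + r)
x(v(-17), k(-2*3)) - 1*(-230057) = 1/((-2*3)**3 - 17) - 1*(-230057) = 1/((-6)**3 - 17) + 230057 = 1/(-216 - 17) + 230057 = 1/(-233) + 230057 = -1/233 + 230057 = 53603280/233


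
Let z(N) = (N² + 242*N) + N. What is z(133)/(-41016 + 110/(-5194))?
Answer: -129870776/106518607 ≈ -1.2192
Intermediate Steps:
z(N) = N² + 243*N
z(133)/(-41016 + 110/(-5194)) = (133*(243 + 133))/(-41016 + 110/(-5194)) = (133*376)/(-41016 + 110*(-1/5194)) = 50008/(-41016 - 55/2597) = 50008/(-106518607/2597) = 50008*(-2597/106518607) = -129870776/106518607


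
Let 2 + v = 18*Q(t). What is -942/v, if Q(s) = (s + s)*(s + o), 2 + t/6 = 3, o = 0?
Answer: -471/647 ≈ -0.72797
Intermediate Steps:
t = 6 (t = -12 + 6*3 = -12 + 18 = 6)
Q(s) = 2*s² (Q(s) = (s + s)*(s + 0) = (2*s)*s = 2*s²)
v = 1294 (v = -2 + 18*(2*6²) = -2 + 18*(2*36) = -2 + 18*72 = -2 + 1296 = 1294)
-942/v = -942/1294 = -942*1/1294 = -471/647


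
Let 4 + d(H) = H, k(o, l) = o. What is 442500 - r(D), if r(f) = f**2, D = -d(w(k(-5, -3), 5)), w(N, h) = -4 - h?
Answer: 442331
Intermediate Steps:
d(H) = -4 + H
D = 13 (D = -(-4 + (-4 - 1*5)) = -(-4 + (-4 - 5)) = -(-4 - 9) = -1*(-13) = 13)
442500 - r(D) = 442500 - 1*13**2 = 442500 - 1*169 = 442500 - 169 = 442331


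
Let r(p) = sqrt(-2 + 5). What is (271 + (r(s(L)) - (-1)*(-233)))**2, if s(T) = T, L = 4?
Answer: (38 + sqrt(3))**2 ≈ 1578.6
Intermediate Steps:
r(p) = sqrt(3)
(271 + (r(s(L)) - (-1)*(-233)))**2 = (271 + (sqrt(3) - (-1)*(-233)))**2 = (271 + (sqrt(3) - 1*233))**2 = (271 + (sqrt(3) - 233))**2 = (271 + (-233 + sqrt(3)))**2 = (38 + sqrt(3))**2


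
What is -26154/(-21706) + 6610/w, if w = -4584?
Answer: -5896681/24875076 ≈ -0.23705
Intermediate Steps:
-26154/(-21706) + 6610/w = -26154/(-21706) + 6610/(-4584) = -26154*(-1/21706) + 6610*(-1/4584) = 13077/10853 - 3305/2292 = -5896681/24875076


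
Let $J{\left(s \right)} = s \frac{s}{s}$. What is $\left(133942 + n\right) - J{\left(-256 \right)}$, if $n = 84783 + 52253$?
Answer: $271234$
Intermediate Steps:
$J{\left(s \right)} = s$ ($J{\left(s \right)} = s 1 = s$)
$n = 137036$
$\left(133942 + n\right) - J{\left(-256 \right)} = \left(133942 + 137036\right) - -256 = 270978 + 256 = 271234$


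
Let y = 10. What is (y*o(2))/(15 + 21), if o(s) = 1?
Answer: 5/18 ≈ 0.27778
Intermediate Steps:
(y*o(2))/(15 + 21) = (10*1)/(15 + 21) = 10/36 = 10*(1/36) = 5/18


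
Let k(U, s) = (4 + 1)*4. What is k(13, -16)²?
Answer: 400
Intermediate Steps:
k(U, s) = 20 (k(U, s) = 5*4 = 20)
k(13, -16)² = 20² = 400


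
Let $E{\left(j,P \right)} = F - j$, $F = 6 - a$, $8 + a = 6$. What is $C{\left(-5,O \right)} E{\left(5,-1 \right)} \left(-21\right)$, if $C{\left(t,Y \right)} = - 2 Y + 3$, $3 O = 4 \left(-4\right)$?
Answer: $-861$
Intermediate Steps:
$a = -2$ ($a = -8 + 6 = -2$)
$F = 8$ ($F = 6 - -2 = 6 + 2 = 8$)
$O = - \frac{16}{3}$ ($O = \frac{4 \left(-4\right)}{3} = \frac{1}{3} \left(-16\right) = - \frac{16}{3} \approx -5.3333$)
$E{\left(j,P \right)} = 8 - j$
$C{\left(t,Y \right)} = 3 - 2 Y$
$C{\left(-5,O \right)} E{\left(5,-1 \right)} \left(-21\right) = \left(3 - - \frac{32}{3}\right) \left(8 - 5\right) \left(-21\right) = \left(3 + \frac{32}{3}\right) \left(8 - 5\right) \left(-21\right) = \frac{41}{3} \cdot 3 \left(-21\right) = 41 \left(-21\right) = -861$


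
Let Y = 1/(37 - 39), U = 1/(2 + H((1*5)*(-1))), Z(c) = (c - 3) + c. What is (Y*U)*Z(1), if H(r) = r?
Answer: -1/6 ≈ -0.16667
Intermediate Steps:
Z(c) = -3 + 2*c (Z(c) = (-3 + c) + c = -3 + 2*c)
U = -1/3 (U = 1/(2 + (1*5)*(-1)) = 1/(2 + 5*(-1)) = 1/(2 - 5) = 1/(-3) = -1/3 ≈ -0.33333)
Y = -1/2 (Y = 1/(-2) = -1/2 ≈ -0.50000)
(Y*U)*Z(1) = (-1/2*(-1/3))*(-3 + 2*1) = (-3 + 2)/6 = (1/6)*(-1) = -1/6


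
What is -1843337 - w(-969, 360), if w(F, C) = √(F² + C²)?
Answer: -1843337 - 3*√118729 ≈ -1.8444e+6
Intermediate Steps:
w(F, C) = √(C² + F²)
-1843337 - w(-969, 360) = -1843337 - √(360² + (-969)²) = -1843337 - √(129600 + 938961) = -1843337 - √1068561 = -1843337 - 3*√118729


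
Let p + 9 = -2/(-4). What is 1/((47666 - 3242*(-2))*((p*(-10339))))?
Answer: 1/4758783225 ≈ 2.1014e-10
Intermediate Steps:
p = -17/2 (p = -9 - 2/(-4) = -9 - 2*(-¼) = -9 + ½ = -17/2 ≈ -8.5000)
1/((47666 - 3242*(-2))*((p*(-10339)))) = 1/((47666 - 3242*(-2))*((-17/2*(-10339)))) = 1/((47666 + 6484)*(175763/2)) = (2/175763)/54150 = (1/54150)*(2/175763) = 1/4758783225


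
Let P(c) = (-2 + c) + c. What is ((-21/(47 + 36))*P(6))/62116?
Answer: -105/2577814 ≈ -4.0732e-5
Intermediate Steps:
P(c) = -2 + 2*c
((-21/(47 + 36))*P(6))/62116 = ((-21/(47 + 36))*(-2 + 2*6))/62116 = ((-21/83)*(-2 + 12))*(1/62116) = (((1/83)*(-21))*10)*(1/62116) = -21/83*10*(1/62116) = -210/83*1/62116 = -105/2577814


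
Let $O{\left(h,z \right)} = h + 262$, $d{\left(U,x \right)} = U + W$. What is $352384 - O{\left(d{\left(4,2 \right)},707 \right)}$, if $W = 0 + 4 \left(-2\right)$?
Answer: $352126$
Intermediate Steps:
$W = -8$ ($W = 0 - 8 = -8$)
$d{\left(U,x \right)} = -8 + U$ ($d{\left(U,x \right)} = U - 8 = -8 + U$)
$O{\left(h,z \right)} = 262 + h$
$352384 - O{\left(d{\left(4,2 \right)},707 \right)} = 352384 - \left(262 + \left(-8 + 4\right)\right) = 352384 - \left(262 - 4\right) = 352384 - 258 = 352126$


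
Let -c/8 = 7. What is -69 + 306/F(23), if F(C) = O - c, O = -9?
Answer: -2937/47 ≈ -62.489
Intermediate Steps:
c = -56 (c = -8*7 = -56)
F(C) = 47 (F(C) = -9 - 1*(-56) = -9 + 56 = 47)
-69 + 306/F(23) = -69 + 306/47 = -2937/47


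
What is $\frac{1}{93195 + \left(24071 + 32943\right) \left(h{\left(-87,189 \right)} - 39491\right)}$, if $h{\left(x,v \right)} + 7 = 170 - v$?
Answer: $- \frac{1}{2252929043} \approx -4.4387 \cdot 10^{-10}$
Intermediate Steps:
$h{\left(x,v \right)} = 163 - v$ ($h{\left(x,v \right)} = -7 - \left(-170 + v\right) = 163 - v$)
$\frac{1}{93195 + \left(24071 + 32943\right) \left(h{\left(-87,189 \right)} - 39491\right)} = \frac{1}{93195 + \left(24071 + 32943\right) \left(\left(163 - 189\right) - 39491\right)} = \frac{1}{93195 + 57014 \left(\left(163 - 189\right) - 39491\right)} = \frac{1}{93195 + 57014 \left(-26 - 39491\right)} = \frac{1}{93195 + 57014 \left(-39517\right)} = \frac{1}{93195 - 2253022238} = \frac{1}{-2252929043} = - \frac{1}{2252929043}$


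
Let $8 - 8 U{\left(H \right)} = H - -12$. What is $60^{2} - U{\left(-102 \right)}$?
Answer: $\frac{14351}{4} \approx 3587.8$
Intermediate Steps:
$U{\left(H \right)} = - \frac{1}{2} - \frac{H}{8}$ ($U{\left(H \right)} = 1 - \frac{H - -12}{8} = 1 - \frac{H + 12}{8} = 1 - \frac{12 + H}{8} = 1 - \left(\frac{3}{2} + \frac{H}{8}\right) = - \frac{1}{2} - \frac{H}{8}$)
$60^{2} - U{\left(-102 \right)} = 60^{2} - \left(- \frac{1}{2} - - \frac{51}{4}\right) = 3600 - \left(- \frac{1}{2} + \frac{51}{4}\right) = 3600 - \frac{49}{4} = \frac{14351}{4}$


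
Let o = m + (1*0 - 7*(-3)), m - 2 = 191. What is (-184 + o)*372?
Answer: 11160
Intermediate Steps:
m = 193 (m = 2 + 191 = 193)
o = 214 (o = 193 + (1*0 - 7*(-3)) = 193 + (0 + 21) = 193 + 21 = 214)
(-184 + o)*372 = (-184 + 214)*372 = 30*372 = 11160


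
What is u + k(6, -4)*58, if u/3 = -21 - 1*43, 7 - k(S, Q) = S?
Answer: -134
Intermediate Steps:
k(S, Q) = 7 - S
u = -192 (u = 3*(-21 - 1*43) = 3*(-21 - 43) = 3*(-64) = -192)
u + k(6, -4)*58 = -192 + (7 - 1*6)*58 = -192 + (7 - 6)*58 = -192 + 1*58 = -192 + 58 = -134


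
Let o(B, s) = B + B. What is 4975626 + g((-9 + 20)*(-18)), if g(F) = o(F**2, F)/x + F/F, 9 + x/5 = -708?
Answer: 5945848129/1195 ≈ 4.9756e+6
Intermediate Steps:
x = -3585 (x = -45 + 5*(-708) = -45 - 3540 = -3585)
o(B, s) = 2*B
g(F) = 1 - 2*F**2/3585 (g(F) = (2*F**2)/(-3585) + F/F = (2*F**2)*(-1/3585) + 1 = -2*F**2/3585 + 1 = 1 - 2*F**2/3585)
4975626 + g((-9 + 20)*(-18)) = 4975626 + (1 - 2*324*(-9 + 20)**2/3585) = 4975626 + (1 - 2*(11*(-18))**2/3585) = 4975626 + (1 - 2/3585*(-198)**2) = 4975626 + (1 - 2/3585*39204) = 4975626 + (1 - 26136/1195) = 4975626 - 24941/1195 = 5945848129/1195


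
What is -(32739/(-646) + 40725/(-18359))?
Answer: 627363651/11859914 ≈ 52.898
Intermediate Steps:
-(32739/(-646) + 40725/(-18359)) = -(32739*(-1/646) + 40725*(-1/18359)) = -(-32739/646 - 40725/18359) = -1*(-627363651/11859914) = 627363651/11859914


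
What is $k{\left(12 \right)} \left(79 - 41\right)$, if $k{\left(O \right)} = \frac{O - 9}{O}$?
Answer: $\frac{19}{2} \approx 9.5$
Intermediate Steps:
$k{\left(O \right)} = \frac{-9 + O}{O}$
$k{\left(12 \right)} \left(79 - 41\right) = \frac{-9 + 12}{12} \left(79 - 41\right) = \frac{1}{12} \cdot 3 \cdot 38 = \frac{1}{4} \cdot 38 = \frac{19}{2}$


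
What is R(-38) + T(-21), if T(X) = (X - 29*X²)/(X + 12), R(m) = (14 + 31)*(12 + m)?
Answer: 760/3 ≈ 253.33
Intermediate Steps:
R(m) = 540 + 45*m (R(m) = 45*(12 + m) = 540 + 45*m)
T(X) = (X - 29*X²)/(12 + X)
R(-38) + T(-21) = (540 + 45*(-38)) - 21*(1 - 29*(-21))/(12 - 21) = (540 - 1710) - 21*(1 + 609)/(-9) = -1170 - 21*(-⅑)*610 = -1170 + 4270/3 = 760/3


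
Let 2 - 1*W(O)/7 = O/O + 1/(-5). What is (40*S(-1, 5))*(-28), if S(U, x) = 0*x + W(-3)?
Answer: -9408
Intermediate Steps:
W(O) = 42/5 (W(O) = 14 - 7*(O/O + 1/(-5)) = 14 - 7*(1 + 1*(-⅕)) = 14 - 7*(1 - ⅕) = 14 - 7*⅘ = 14 - 28/5 = 42/5)
S(U, x) = 42/5 (S(U, x) = 0*x + 42/5 = 0 + 42/5 = 42/5)
(40*S(-1, 5))*(-28) = (40*(42/5))*(-28) = 336*(-28) = -9408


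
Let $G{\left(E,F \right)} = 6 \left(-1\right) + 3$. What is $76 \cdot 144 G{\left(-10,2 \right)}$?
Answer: $-32832$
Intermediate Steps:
$G{\left(E,F \right)} = -3$ ($G{\left(E,F \right)} = -6 + 3 = -3$)
$76 \cdot 144 G{\left(-10,2 \right)} = 76 \cdot 144 \left(-3\right) = 10944 \left(-3\right) = -32832$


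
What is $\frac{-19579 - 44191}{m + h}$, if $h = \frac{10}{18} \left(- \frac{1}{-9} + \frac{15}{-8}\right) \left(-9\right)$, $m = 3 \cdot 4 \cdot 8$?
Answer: $- \frac{4591440}{7547} \approx -608.38$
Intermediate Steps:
$m = 96$ ($m = 12 \cdot 8 = 96$)
$h = \frac{635}{72}$ ($h = 10 \cdot \frac{1}{18} \left(\left(-1\right) \left(- \frac{1}{9}\right) + 15 \left(- \frac{1}{8}\right)\right) \left(-9\right) = \frac{5 \left(\frac{1}{9} - \frac{15}{8}\right)}{9} \left(-9\right) = \frac{5}{9} \left(- \frac{127}{72}\right) \left(-9\right) = \left(- \frac{635}{648}\right) \left(-9\right) = \frac{635}{72} \approx 8.8194$)
$\frac{-19579 - 44191}{m + h} = \frac{-19579 - 44191}{96 + \frac{635}{72}} = - \frac{63770}{\frac{7547}{72}} = \left(-63770\right) \frac{72}{7547} = - \frac{4591440}{7547}$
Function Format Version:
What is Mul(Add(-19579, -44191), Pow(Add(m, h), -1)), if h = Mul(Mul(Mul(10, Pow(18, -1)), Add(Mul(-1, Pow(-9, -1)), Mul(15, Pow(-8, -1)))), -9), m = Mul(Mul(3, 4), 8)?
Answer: Rational(-4591440, 7547) ≈ -608.38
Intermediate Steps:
m = 96 (m = Mul(12, 8) = 96)
h = Rational(635, 72) (h = Mul(Mul(Mul(10, Rational(1, 18)), Add(Mul(-1, Rational(-1, 9)), Mul(15, Rational(-1, 8)))), -9) = Mul(Mul(Rational(5, 9), Add(Rational(1, 9), Rational(-15, 8))), -9) = Mul(Mul(Rational(5, 9), Rational(-127, 72)), -9) = Mul(Rational(-635, 648), -9) = Rational(635, 72) ≈ 8.8194)
Mul(Add(-19579, -44191), Pow(Add(m, h), -1)) = Mul(Add(-19579, -44191), Pow(Add(96, Rational(635, 72)), -1)) = Mul(-63770, Pow(Rational(7547, 72), -1)) = Mul(-63770, Rational(72, 7547)) = Rational(-4591440, 7547)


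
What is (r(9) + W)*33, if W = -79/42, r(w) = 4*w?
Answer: 15763/14 ≈ 1125.9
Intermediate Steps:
W = -79/42 (W = -79*1/42 = -79/42 ≈ -1.8810)
(r(9) + W)*33 = (4*9 - 79/42)*33 = (36 - 79/42)*33 = (1433/42)*33 = 15763/14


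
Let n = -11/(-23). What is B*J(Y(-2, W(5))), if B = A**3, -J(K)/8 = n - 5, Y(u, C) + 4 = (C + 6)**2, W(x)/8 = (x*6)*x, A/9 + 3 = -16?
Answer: -4160175552/23 ≈ -1.8088e+8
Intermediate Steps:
n = 11/23 (n = -11*(-1/23) = 11/23 ≈ 0.47826)
A = -171 (A = -27 + 9*(-16) = -27 - 144 = -171)
W(x) = 48*x**2 (W(x) = 8*((x*6)*x) = 8*((6*x)*x) = 8*(6*x**2) = 48*x**2)
Y(u, C) = -4 + (6 + C)**2 (Y(u, C) = -4 + (C + 6)**2 = -4 + (6 + C)**2)
J(K) = 832/23 (J(K) = -8*(11/23 - 5) = -8*(-104/23) = 832/23)
B = -5000211 (B = (-171)**3 = -5000211)
B*J(Y(-2, W(5))) = -5000211*832/23 = -4160175552/23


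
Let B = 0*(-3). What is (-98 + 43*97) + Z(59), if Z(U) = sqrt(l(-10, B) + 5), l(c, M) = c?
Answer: 4073 + I*sqrt(5) ≈ 4073.0 + 2.2361*I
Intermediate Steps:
B = 0
Z(U) = I*sqrt(5) (Z(U) = sqrt(-10 + 5) = sqrt(-5) = I*sqrt(5))
(-98 + 43*97) + Z(59) = (-98 + 43*97) + I*sqrt(5) = (-98 + 4171) + I*sqrt(5) = 4073 + I*sqrt(5)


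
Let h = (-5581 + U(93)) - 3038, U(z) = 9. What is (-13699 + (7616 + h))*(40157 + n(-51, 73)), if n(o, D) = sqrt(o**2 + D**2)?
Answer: -590026801 - 14693*sqrt(7930) ≈ -5.9134e+8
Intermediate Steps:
n(o, D) = sqrt(D**2 + o**2)
h = -8610 (h = (-5581 + 9) - 3038 = -5572 - 3038 = -8610)
(-13699 + (7616 + h))*(40157 + n(-51, 73)) = (-13699 + (7616 - 8610))*(40157 + sqrt(73**2 + (-51)**2)) = (-13699 - 994)*(40157 + sqrt(5329 + 2601)) = -14693*(40157 + sqrt(7930)) = -590026801 - 14693*sqrt(7930)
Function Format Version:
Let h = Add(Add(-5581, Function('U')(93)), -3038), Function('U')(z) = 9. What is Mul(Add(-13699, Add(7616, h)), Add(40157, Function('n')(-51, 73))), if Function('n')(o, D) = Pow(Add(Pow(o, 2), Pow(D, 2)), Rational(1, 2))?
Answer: Add(-590026801, Mul(-14693, Pow(7930, Rational(1, 2)))) ≈ -5.9134e+8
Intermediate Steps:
Function('n')(o, D) = Pow(Add(Pow(D, 2), Pow(o, 2)), Rational(1, 2))
h = -8610 (h = Add(Add(-5581, 9), -3038) = Add(-5572, -3038) = -8610)
Mul(Add(-13699, Add(7616, h)), Add(40157, Function('n')(-51, 73))) = Mul(Add(-13699, Add(7616, -8610)), Add(40157, Pow(Add(Pow(73, 2), Pow(-51, 2)), Rational(1, 2)))) = Mul(Add(-13699, -994), Add(40157, Pow(Add(5329, 2601), Rational(1, 2)))) = Mul(-14693, Add(40157, Pow(7930, Rational(1, 2)))) = Add(-590026801, Mul(-14693, Pow(7930, Rational(1, 2))))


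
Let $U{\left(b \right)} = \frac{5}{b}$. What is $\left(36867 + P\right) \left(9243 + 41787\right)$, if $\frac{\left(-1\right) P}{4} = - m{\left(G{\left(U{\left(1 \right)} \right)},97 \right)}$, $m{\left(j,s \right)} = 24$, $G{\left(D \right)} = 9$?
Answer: $1886221890$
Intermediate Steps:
$P = 96$ ($P = - 4 \left(\left(-1\right) 24\right) = \left(-4\right) \left(-24\right) = 96$)
$\left(36867 + P\right) \left(9243 + 41787\right) = \left(36867 + 96\right) \left(9243 + 41787\right) = 36963 \cdot 51030 = 1886221890$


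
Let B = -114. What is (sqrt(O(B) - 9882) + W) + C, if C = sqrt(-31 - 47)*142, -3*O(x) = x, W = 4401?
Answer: 4401 + 2*I*sqrt(2461) + 142*I*sqrt(78) ≈ 4401.0 + 1353.3*I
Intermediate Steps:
O(x) = -x/3
C = 142*I*sqrt(78) (C = sqrt(-78)*142 = (I*sqrt(78))*142 = 142*I*sqrt(78) ≈ 1254.1*I)
(sqrt(O(B) - 9882) + W) + C = (sqrt(-1/3*(-114) - 9882) + 4401) + 142*I*sqrt(78) = (sqrt(38 - 9882) + 4401) + 142*I*sqrt(78) = (sqrt(-9844) + 4401) + 142*I*sqrt(78) = (2*I*sqrt(2461) + 4401) + 142*I*sqrt(78) = (4401 + 2*I*sqrt(2461)) + 142*I*sqrt(78) = 4401 + 2*I*sqrt(2461) + 142*I*sqrt(78)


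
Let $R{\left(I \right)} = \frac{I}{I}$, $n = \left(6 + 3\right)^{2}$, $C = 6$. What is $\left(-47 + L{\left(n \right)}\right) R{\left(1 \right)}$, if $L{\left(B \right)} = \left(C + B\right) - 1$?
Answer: $39$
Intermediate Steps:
$n = 81$ ($n = 9^{2} = 81$)
$L{\left(B \right)} = 5 + B$ ($L{\left(B \right)} = \left(6 + B\right) - 1 = 5 + B$)
$R{\left(I \right)} = 1$
$\left(-47 + L{\left(n \right)}\right) R{\left(1 \right)} = \left(-47 + \left(5 + 81\right)\right) 1 = \left(-47 + 86\right) 1 = 39 \cdot 1 = 39$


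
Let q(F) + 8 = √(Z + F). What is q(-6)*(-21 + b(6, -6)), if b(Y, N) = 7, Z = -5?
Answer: 112 - 14*I*√11 ≈ 112.0 - 46.433*I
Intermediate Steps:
q(F) = -8 + √(-5 + F)
q(-6)*(-21 + b(6, -6)) = (-8 + √(-5 - 6))*(-21 + 7) = (-8 + √(-11))*(-14) = (-8 + I*√11)*(-14) = 112 - 14*I*√11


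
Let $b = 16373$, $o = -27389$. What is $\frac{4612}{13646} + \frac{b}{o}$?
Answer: $- \frac{48553945}{186875147} \approx -0.25982$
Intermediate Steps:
$\frac{4612}{13646} + \frac{b}{o} = \frac{4612}{13646} + \frac{16373}{-27389} = 4612 \cdot \frac{1}{13646} + 16373 \left(- \frac{1}{27389}\right) = \frac{2306}{6823} - \frac{16373}{27389} = - \frac{48553945}{186875147}$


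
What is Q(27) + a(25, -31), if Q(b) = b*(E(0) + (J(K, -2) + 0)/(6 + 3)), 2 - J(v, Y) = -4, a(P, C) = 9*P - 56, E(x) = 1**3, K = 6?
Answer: 214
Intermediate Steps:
E(x) = 1
a(P, C) = -56 + 9*P
J(v, Y) = 6 (J(v, Y) = 2 - 1*(-4) = 2 + 4 = 6)
Q(b) = 5*b/3 (Q(b) = b*(1 + (6 + 0)/(6 + 3)) = b*(1 + 6/9) = b*(1 + 6*(1/9)) = b*(1 + 2/3) = b*(5/3) = 5*b/3)
Q(27) + a(25, -31) = (5/3)*27 + (-56 + 9*25) = 45 + (-56 + 225) = 45 + 169 = 214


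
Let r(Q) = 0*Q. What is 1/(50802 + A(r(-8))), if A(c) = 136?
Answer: 1/50938 ≈ 1.9632e-5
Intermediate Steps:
r(Q) = 0
1/(50802 + A(r(-8))) = 1/(50802 + 136) = 1/50938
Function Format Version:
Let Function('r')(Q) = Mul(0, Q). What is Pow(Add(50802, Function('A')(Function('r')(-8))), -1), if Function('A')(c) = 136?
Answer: Rational(1, 50938) ≈ 1.9632e-5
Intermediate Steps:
Function('r')(Q) = 0
Pow(Add(50802, Function('A')(Function('r')(-8))), -1) = Pow(Add(50802, 136), -1) = Pow(50938, -1) = Rational(1, 50938)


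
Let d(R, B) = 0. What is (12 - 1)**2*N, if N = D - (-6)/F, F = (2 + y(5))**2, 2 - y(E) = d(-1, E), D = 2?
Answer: 2299/8 ≈ 287.38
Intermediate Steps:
y(E) = 2 (y(E) = 2 - 1*0 = 2 + 0 = 2)
F = 16 (F = (2 + 2)**2 = 4**2 = 16)
N = 19/8 (N = 2 - (-6)/16 = 2 - 1*(-3/8) = 2 + 3/8 = 19/8 ≈ 2.3750)
(12 - 1)**2*N = (12 - 1)**2*(19/8) = 11**2*(19/8) = 121*(19/8) = 2299/8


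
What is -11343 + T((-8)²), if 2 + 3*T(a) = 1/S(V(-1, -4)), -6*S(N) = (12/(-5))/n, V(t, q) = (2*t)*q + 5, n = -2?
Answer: -34036/3 ≈ -11345.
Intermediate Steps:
V(t, q) = 5 + 2*q*t (V(t, q) = 2*q*t + 5 = 5 + 2*q*t)
S(N) = -⅕ (S(N) = -12/(-5)/(6*(-2)) = -12*(-⅕)*(-1)/(6*2) = -(-2)*(-1)/(5*2) = -⅙*6/5 = -⅕)
T(a) = -7/3 (T(a) = -⅔ + 1/(3*(-⅕)) = -⅔ + (⅓)*(-5) = -⅔ - 5/3 = -7/3)
-11343 + T((-8)²) = -11343 - 7/3 = -34036/3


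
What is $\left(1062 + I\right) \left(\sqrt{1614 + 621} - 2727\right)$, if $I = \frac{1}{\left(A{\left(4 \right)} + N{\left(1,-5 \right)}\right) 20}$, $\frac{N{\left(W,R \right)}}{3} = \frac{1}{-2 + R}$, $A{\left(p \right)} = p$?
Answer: $- \frac{1448056089}{500} + \frac{531007 \sqrt{2235}}{500} \approx -2.8459 \cdot 10^{6}$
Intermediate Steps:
$N{\left(W,R \right)} = \frac{3}{-2 + R}$
$I = \frac{7}{500}$ ($I = \frac{1}{\left(4 + \frac{3}{-2 - 5}\right) 20} = \frac{1}{\left(4 + \frac{3}{-7}\right) 20} = \frac{1}{\left(4 + 3 \left(- \frac{1}{7}\right)\right) 20} = \frac{1}{\left(4 - \frac{3}{7}\right) 20} = \frac{1}{\frac{25}{7} \cdot 20} = \frac{1}{\frac{500}{7}} = \frac{7}{500} \approx 0.014$)
$\left(1062 + I\right) \left(\sqrt{1614 + 621} - 2727\right) = \left(1062 + \frac{7}{500}\right) \left(\sqrt{1614 + 621} - 2727\right) = \frac{531007 \left(\sqrt{2235} - 2727\right)}{500} = \frac{531007 \left(-2727 + \sqrt{2235}\right)}{500} = - \frac{1448056089}{500} + \frac{531007 \sqrt{2235}}{500}$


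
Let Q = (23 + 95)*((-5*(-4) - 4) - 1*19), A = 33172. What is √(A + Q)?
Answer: √32818 ≈ 181.16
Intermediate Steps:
Q = -354 (Q = 118*((20 - 4) - 19) = 118*(16 - 19) = 118*(-3) = -354)
√(A + Q) = √(33172 - 354) = √32818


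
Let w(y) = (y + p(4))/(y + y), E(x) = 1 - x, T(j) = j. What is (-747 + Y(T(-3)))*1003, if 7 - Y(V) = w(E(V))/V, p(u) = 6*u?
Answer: -4446299/6 ≈ -7.4105e+5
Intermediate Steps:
w(y) = (24 + y)/(2*y) (w(y) = (y + 6*4)/(y + y) = (y + 24)/((2*y)) = (24 + y)*(1/(2*y)) = (24 + y)/(2*y))
Y(V) = 7 - (25 - V)/(2*V*(1 - V)) (Y(V) = 7 - (24 + (1 - V))/(2*(1 - V))/V = 7 - (25 - V)/(2*(1 - V))/V = 7 - (25 - V)/(2*V*(1 - V)))
(-747 + Y(T(-3)))*1003 = (-747 + (½)*(25 - 1*(-3) + 14*(-3)*(-1 - 3))/(-3*(-1 - 3)))*1003 = (-747 + (½)*(-⅓)*(25 + 3 + 14*(-3)*(-4))/(-4))*1003 = (-747 + (½)*(-⅓)*(-¼)*(25 + 3 + 168))*1003 = (-747 + (½)*(-⅓)*(-¼)*196)*1003 = (-747 + 49/6)*1003 = -4433/6*1003 = -4446299/6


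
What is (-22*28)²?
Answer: 379456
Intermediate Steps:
(-22*28)² = (-616)² = 379456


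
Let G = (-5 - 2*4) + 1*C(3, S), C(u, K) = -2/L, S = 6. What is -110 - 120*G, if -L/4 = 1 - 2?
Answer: 1510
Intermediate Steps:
L = 4 (L = -4*(1 - 2) = -4*(-1) = 4)
C(u, K) = -½ (C(u, K) = -2/4 = -2*¼ = -½)
G = -27/2 (G = (-5 - 2*4) + 1*(-½) = (-5 - 8) - ½ = -13 - ½ = -27/2 ≈ -13.500)
-110 - 120*G = -110 - 120*(-27/2) = -110 + 1620 = 1510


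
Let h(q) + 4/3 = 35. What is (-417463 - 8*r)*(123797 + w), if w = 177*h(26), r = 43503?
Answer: -99326531172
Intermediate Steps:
h(q) = 101/3 (h(q) = -4/3 + 35 = 101/3)
w = 5959 (w = 177*(101/3) = 5959)
(-417463 - 8*r)*(123797 + w) = (-417463 - 8*43503)*(123797 + 5959) = (-417463 - 348024)*129756 = -765487*129756 = -99326531172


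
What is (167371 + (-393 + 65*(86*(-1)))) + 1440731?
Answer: 1602119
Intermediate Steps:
(167371 + (-393 + 65*(86*(-1)))) + 1440731 = (167371 + (-393 + 65*(-86))) + 1440731 = (167371 + (-393 - 5590)) + 1440731 = (167371 - 5983) + 1440731 = 161388 + 1440731 = 1602119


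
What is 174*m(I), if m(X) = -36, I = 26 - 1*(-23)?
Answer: -6264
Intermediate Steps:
I = 49 (I = 26 + 23 = 49)
174*m(I) = 174*(-36) = -6264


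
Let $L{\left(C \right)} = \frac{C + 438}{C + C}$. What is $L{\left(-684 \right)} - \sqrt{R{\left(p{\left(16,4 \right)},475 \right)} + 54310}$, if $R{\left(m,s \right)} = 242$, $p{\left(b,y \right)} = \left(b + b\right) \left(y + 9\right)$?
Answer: $\frac{41}{228} - 2 \sqrt{13638} \approx -233.38$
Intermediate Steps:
$p{\left(b,y \right)} = 2 b \left(9 + y\right)$
$L{\left(C \right)} = \frac{438 + C}{2 C}$
$L{\left(-684 \right)} - \sqrt{R{\left(p{\left(16,4 \right)},475 \right)} + 54310} = \frac{438 - 684}{2 \left(-684\right)} - \sqrt{242 + 54310} = \frac{1}{2} \left(- \frac{1}{684}\right) \left(-246\right) - \sqrt{54552} = \frac{41}{228} - 2 \sqrt{13638}$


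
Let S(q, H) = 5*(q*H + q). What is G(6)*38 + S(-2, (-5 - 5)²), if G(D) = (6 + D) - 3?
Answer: -668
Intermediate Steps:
S(q, H) = 5*q + 5*H*q (S(q, H) = 5*(H*q + q) = 5*(q + H*q) = 5*q + 5*H*q)
G(D) = 3 + D
G(6)*38 + S(-2, (-5 - 5)²) = (3 + 6)*38 + 5*(-2)*(1 + (-5 - 5)²) = 9*38 + 5*(-2)*(1 + (-10)²) = 342 + 5*(-2)*(1 + 100) = 342 + 5*(-2)*101 = 342 - 1010 = -668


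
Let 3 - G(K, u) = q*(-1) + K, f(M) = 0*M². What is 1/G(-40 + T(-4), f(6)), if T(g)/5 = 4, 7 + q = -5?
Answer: 1/11 ≈ 0.090909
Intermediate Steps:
q = -12 (q = -7 - 5 = -12)
T(g) = 20 (T(g) = 5*4 = 20)
f(M) = 0
G(K, u) = -9 - K (G(K, u) = 3 - (-12*(-1) + K) = 3 - (12 + K) = 3 + (-12 - K) = -9 - K)
1/G(-40 + T(-4), f(6)) = 1/(-9 - (-40 + 20)) = 1/(-9 - 1*(-20)) = 1/(-9 + 20) = 1/11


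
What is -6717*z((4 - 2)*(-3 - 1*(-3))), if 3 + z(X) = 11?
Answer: -53736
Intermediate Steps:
z(X) = 8 (z(X) = -3 + 11 = 8)
-6717*z((4 - 2)*(-3 - 1*(-3))) = -6717*8 = -53736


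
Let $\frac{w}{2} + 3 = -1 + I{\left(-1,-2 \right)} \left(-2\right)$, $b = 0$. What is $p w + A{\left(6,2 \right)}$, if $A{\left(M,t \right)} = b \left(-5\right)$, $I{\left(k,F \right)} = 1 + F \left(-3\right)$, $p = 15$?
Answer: $-540$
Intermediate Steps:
$I{\left(k,F \right)} = 1 - 3 F$
$A{\left(M,t \right)} = 0$ ($A{\left(M,t \right)} = 0 \left(-5\right) = 0$)
$w = -36$ ($w = -6 + 2 \left(-1 + \left(1 - -6\right) \left(-2\right)\right) = -6 + 2 \left(-1 + \left(1 + 6\right) \left(-2\right)\right) = -6 + 2 \left(-1 + 7 \left(-2\right)\right) = -6 + 2 \left(-1 - 14\right) = -6 + 2 \left(-15\right) = -6 - 30 = -36$)
$p w + A{\left(6,2 \right)} = 15 \left(-36\right) + 0 = -540 + 0 = -540$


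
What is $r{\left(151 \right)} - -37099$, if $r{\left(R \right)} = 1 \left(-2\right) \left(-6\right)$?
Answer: $37111$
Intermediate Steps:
$r{\left(R \right)} = 12$ ($r{\left(R \right)} = \left(-2\right) \left(-6\right) = 12$)
$r{\left(151 \right)} - -37099 = 12 - -37099 = 12 + 37099 = 37111$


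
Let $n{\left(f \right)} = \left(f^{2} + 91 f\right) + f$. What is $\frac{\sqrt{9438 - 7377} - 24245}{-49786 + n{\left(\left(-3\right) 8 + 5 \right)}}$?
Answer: $\frac{24245}{51173} - \frac{3 \sqrt{229}}{51173} \approx 0.4729$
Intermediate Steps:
$n{\left(f \right)} = f^{2} + 92 f$
$\frac{\sqrt{9438 - 7377} - 24245}{-49786 + n{\left(\left(-3\right) 8 + 5 \right)}} = \frac{\sqrt{9438 - 7377} - 24245}{-49786 + \left(\left(-3\right) 8 + 5\right) \left(92 + \left(\left(-3\right) 8 + 5\right)\right)} = \frac{\sqrt{2061} - 24245}{-49786 + \left(-24 + 5\right) \left(92 + \left(-24 + 5\right)\right)} = \frac{3 \sqrt{229} - 24245}{-49786 - 19 \left(92 - 19\right)} = \frac{-24245 + 3 \sqrt{229}}{-49786 - 1387} = \frac{-24245 + 3 \sqrt{229}}{-51173} = \left(-24245 + 3 \sqrt{229}\right) \left(- \frac{1}{51173}\right) = \frac{24245}{51173} - \frac{3 \sqrt{229}}{51173}$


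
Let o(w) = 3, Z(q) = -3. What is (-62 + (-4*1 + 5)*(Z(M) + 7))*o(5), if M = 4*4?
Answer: -174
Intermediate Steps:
M = 16
(-62 + (-4*1 + 5)*(Z(M) + 7))*o(5) = (-62 + (-4*1 + 5)*(-3 + 7))*3 = (-62 + (-4 + 5)*4)*3 = (-62 + 1*4)*3 = (-62 + 4)*3 = -58*3 = -174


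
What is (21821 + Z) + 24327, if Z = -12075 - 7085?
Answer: 26988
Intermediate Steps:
Z = -19160
(21821 + Z) + 24327 = (21821 - 19160) + 24327 = 2661 + 24327 = 26988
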